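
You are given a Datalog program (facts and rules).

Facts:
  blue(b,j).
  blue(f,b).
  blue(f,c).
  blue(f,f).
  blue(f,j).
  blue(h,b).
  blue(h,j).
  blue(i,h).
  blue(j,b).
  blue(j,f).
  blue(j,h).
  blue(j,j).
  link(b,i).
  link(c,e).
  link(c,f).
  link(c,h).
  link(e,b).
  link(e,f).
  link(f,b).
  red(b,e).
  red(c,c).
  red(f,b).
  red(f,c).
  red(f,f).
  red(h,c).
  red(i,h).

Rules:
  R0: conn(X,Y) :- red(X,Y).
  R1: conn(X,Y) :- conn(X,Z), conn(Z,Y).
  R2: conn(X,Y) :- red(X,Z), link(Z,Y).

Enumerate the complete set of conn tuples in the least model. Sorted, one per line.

round 1: derive conn(b,e) via R0 from red(b,e)
round 1: derive conn(c,c) via R0 from red(c,c)
round 1: derive conn(f,b) via R0 from red(f,b)
round 1: derive conn(f,c) via R0 from red(f,c)
round 1: derive conn(f,f) via R0 from red(f,f)
round 1: derive conn(h,c) via R0 from red(h,c)
round 1: derive conn(i,h) via R0 from red(i,h)
round 1: derive conn(b,b) via R2 from red(b,e), link(e,b)
round 1: derive conn(b,f) via R2 from red(b,e), link(e,f)
round 1: derive conn(c,e) via R2 from red(c,c), link(c,e)
round 1: derive conn(c,f) via R2 from red(c,c), link(c,f)
round 1: derive conn(c,h) via R2 from red(c,c), link(c,h)
round 1: derive conn(f,e) via R2 from red(f,c), link(c,e)
round 1: derive conn(f,h) via R2 from red(f,c), link(c,h)
round 1: derive conn(f,i) via R2 from red(f,b), link(b,i)
round 1: derive conn(h,e) via R2 from red(h,c), link(c,e)
round 1: derive conn(h,f) via R2 from red(h,c), link(c,f)
round 1: derive conn(h,h) via R2 from red(h,c), link(c,h)
round 2: derive conn(b,c) via R1 from conn(b,f), conn(f,c)
round 2: derive conn(b,h) via R1 from conn(b,f), conn(f,h)
round 2: derive conn(b,i) via R1 from conn(b,f), conn(f,i)
round 2: derive conn(c,b) via R1 from conn(c,f), conn(f,b)
round 2: derive conn(c,i) via R1 from conn(c,f), conn(f,i)
round 2: derive conn(h,b) via R1 from conn(h,f), conn(f,b)
round 2: derive conn(h,i) via R1 from conn(h,f), conn(f,i)
round 2: derive conn(i,c) via R1 from conn(i,h), conn(h,c)
round 2: derive conn(i,e) via R1 from conn(i,h), conn(h,e)
round 2: derive conn(i,f) via R1 from conn(i,h), conn(h,f)
round 3: derive conn(i,b) via R1 from conn(i,c), conn(c,b)
round 3: derive conn(i,i) via R1 from conn(i,c), conn(c,i)

conn(b,b)
conn(b,c)
conn(b,e)
conn(b,f)
conn(b,h)
conn(b,i)
conn(c,b)
conn(c,c)
conn(c,e)
conn(c,f)
conn(c,h)
conn(c,i)
conn(f,b)
conn(f,c)
conn(f,e)
conn(f,f)
conn(f,h)
conn(f,i)
conn(h,b)
conn(h,c)
conn(h,e)
conn(h,f)
conn(h,h)
conn(h,i)
conn(i,b)
conn(i,c)
conn(i,e)
conn(i,f)
conn(i,h)
conn(i,i)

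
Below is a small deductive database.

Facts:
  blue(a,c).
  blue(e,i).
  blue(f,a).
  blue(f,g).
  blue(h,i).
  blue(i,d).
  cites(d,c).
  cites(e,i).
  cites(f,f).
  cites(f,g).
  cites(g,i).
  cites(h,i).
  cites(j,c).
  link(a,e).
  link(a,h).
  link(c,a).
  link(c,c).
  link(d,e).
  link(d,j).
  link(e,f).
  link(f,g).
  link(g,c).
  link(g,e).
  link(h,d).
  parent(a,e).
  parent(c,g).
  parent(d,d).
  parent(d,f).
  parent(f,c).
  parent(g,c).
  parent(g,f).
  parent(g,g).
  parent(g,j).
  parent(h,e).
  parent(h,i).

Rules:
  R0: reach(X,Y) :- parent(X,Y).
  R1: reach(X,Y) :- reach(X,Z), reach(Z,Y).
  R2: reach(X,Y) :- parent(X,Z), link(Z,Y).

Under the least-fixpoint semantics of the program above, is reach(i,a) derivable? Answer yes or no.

round 1: derive reach(a,e) via R0 from parent(a,e)
round 1: derive reach(c,g) via R0 from parent(c,g)
round 1: derive reach(d,d) via R0 from parent(d,d)
round 1: derive reach(d,f) via R0 from parent(d,f)
round 1: derive reach(f,c) via R0 from parent(f,c)
round 1: derive reach(g,c) via R0 from parent(g,c)
round 1: derive reach(g,f) via R0 from parent(g,f)
round 1: derive reach(g,g) via R0 from parent(g,g)
round 1: derive reach(g,j) via R0 from parent(g,j)
round 1: derive reach(h,e) via R0 from parent(h,e)
round 1: derive reach(h,i) via R0 from parent(h,i)
round 1: derive reach(a,f) via R2 from parent(a,e), link(e,f)
round 1: derive reach(c,c) via R2 from parent(c,g), link(g,c)
round 1: derive reach(c,e) via R2 from parent(c,g), link(g,e)
round 1: derive reach(d,e) via R2 from parent(d,d), link(d,e)
round 1: derive reach(d,g) via R2 from parent(d,f), link(f,g)
round 1: derive reach(d,j) via R2 from parent(d,d), link(d,j)
round 1: derive reach(f,a) via R2 from parent(f,c), link(c,a)
round 1: derive reach(g,a) via R2 from parent(g,c), link(c,a)
round 1: derive reach(g,e) via R2 from parent(g,g), link(g,e)
round 1: derive reach(h,f) via R2 from parent(h,e), link(e,f)
round 2: derive reach(a,a) via R1 from reach(a,f), reach(f,a)
round 2: derive reach(a,c) via R1 from reach(a,f), reach(f,c)
round 2: derive reach(c,a) via R1 from reach(c,g), reach(g,a)
round 2: derive reach(c,f) via R1 from reach(c,g), reach(g,f)
round 2: derive reach(c,j) via R1 from reach(c,g), reach(g,j)
round 2: derive reach(d,a) via R1 from reach(d,f), reach(f,a)
round 2: derive reach(d,c) via R1 from reach(d,f), reach(f,c)
round 2: derive reach(f,e) via R1 from reach(f,a), reach(a,e)
round 2: derive reach(f,f) via R1 from reach(f,a), reach(a,f)
round 2: derive reach(f,g) via R1 from reach(f,c), reach(c,g)
round 2: derive reach(h,a) via R1 from reach(h,f), reach(f,a)
round 2: derive reach(h,c) via R1 from reach(h,f), reach(f,c)
round 3: derive reach(a,g) via R1 from reach(a,c), reach(c,g)
round 3: derive reach(a,j) via R1 from reach(a,c), reach(c,j)
round 3: derive reach(f,j) via R1 from reach(f,c), reach(c,j)
round 3: derive reach(h,g) via R1 from reach(h,c), reach(c,g)
round 3: derive reach(h,j) via R1 from reach(h,c), reach(c,j)

no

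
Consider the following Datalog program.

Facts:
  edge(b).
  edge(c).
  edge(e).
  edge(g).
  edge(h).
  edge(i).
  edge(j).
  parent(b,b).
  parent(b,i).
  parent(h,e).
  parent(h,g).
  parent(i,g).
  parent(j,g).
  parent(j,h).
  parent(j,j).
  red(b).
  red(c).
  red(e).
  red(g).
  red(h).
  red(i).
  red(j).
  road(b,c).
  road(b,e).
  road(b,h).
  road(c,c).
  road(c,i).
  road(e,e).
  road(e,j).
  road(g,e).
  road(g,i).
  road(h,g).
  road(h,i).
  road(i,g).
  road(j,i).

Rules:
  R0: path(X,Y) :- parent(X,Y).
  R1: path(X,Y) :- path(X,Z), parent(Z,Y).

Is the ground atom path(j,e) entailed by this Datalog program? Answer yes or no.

yes

round 1: derive path(b,b) via R0 from parent(b,b)
round 1: derive path(b,i) via R0 from parent(b,i)
round 1: derive path(h,e) via R0 from parent(h,e)
round 1: derive path(h,g) via R0 from parent(h,g)
round 1: derive path(i,g) via R0 from parent(i,g)
round 1: derive path(j,g) via R0 from parent(j,g)
round 1: derive path(j,h) via R0 from parent(j,h)
round 1: derive path(j,j) via R0 from parent(j,j)
round 2: derive path(b,g) via R1 from path(b,i), parent(i,g)
round 2: derive path(j,e) via R1 from path(j,h), parent(h,e)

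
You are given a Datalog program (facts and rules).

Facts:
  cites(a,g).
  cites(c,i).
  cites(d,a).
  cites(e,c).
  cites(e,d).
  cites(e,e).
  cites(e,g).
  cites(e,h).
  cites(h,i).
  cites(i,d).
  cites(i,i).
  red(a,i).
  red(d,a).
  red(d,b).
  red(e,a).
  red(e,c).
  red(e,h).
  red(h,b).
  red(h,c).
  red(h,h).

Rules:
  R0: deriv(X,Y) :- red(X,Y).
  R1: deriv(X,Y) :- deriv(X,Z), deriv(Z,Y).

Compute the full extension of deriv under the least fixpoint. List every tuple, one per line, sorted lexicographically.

round 1: derive deriv(a,i) via R0 from red(a,i)
round 1: derive deriv(d,a) via R0 from red(d,a)
round 1: derive deriv(d,b) via R0 from red(d,b)
round 1: derive deriv(e,a) via R0 from red(e,a)
round 1: derive deriv(e,c) via R0 from red(e,c)
round 1: derive deriv(e,h) via R0 from red(e,h)
round 1: derive deriv(h,b) via R0 from red(h,b)
round 1: derive deriv(h,c) via R0 from red(h,c)
round 1: derive deriv(h,h) via R0 from red(h,h)
round 2: derive deriv(d,i) via R1 from deriv(d,a), deriv(a,i)
round 2: derive deriv(e,b) via R1 from deriv(e,h), deriv(h,b)
round 2: derive deriv(e,i) via R1 from deriv(e,a), deriv(a,i)

deriv(a,i)
deriv(d,a)
deriv(d,b)
deriv(d,i)
deriv(e,a)
deriv(e,b)
deriv(e,c)
deriv(e,h)
deriv(e,i)
deriv(h,b)
deriv(h,c)
deriv(h,h)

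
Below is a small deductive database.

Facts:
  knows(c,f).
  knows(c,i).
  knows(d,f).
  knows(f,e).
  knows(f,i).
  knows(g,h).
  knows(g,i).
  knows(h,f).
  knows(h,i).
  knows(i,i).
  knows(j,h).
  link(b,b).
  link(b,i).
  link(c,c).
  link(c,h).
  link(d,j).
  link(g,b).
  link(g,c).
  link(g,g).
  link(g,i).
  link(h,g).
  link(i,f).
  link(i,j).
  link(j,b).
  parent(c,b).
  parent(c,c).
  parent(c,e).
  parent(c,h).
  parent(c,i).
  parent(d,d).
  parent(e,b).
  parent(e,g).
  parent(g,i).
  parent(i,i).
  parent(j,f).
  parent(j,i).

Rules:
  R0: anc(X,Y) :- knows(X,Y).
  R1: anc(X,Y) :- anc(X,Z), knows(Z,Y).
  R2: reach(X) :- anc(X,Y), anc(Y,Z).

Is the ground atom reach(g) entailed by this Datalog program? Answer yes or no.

yes

round 1: derive anc(c,f) via R0 from knows(c,f)
round 1: derive anc(c,i) via R0 from knows(c,i)
round 1: derive anc(d,f) via R0 from knows(d,f)
round 1: derive anc(f,e) via R0 from knows(f,e)
round 1: derive anc(f,i) via R0 from knows(f,i)
round 1: derive anc(g,h) via R0 from knows(g,h)
round 1: derive anc(g,i) via R0 from knows(g,i)
round 1: derive anc(h,f) via R0 from knows(h,f)
round 1: derive anc(h,i) via R0 from knows(h,i)
round 1: derive anc(i,i) via R0 from knows(i,i)
round 1: derive anc(j,h) via R0 from knows(j,h)
round 2: derive anc(c,e) via R1 from anc(c,f), knows(f,e)
round 2: derive anc(d,e) via R1 from anc(d,f), knows(f,e)
round 2: derive anc(d,i) via R1 from anc(d,f), knows(f,i)
round 2: derive anc(g,f) via R1 from anc(g,h), knows(h,f)
round 2: derive anc(h,e) via R1 from anc(h,f), knows(f,e)
round 2: derive anc(j,f) via R1 from anc(j,h), knows(h,f)
round 2: derive anc(j,i) via R1 from anc(j,h), knows(h,i)
round 2: derive reach(c) via R2 from anc(c,f), anc(f,e)
round 2: derive reach(d) via R2 from anc(d,f), anc(f,e)
round 2: derive reach(f) via R2 from anc(f,i), anc(i,i)
round 2: derive reach(g) via R2 from anc(g,h), anc(h,f)
round 2: derive reach(h) via R2 from anc(h,f), anc(f,e)
round 2: derive reach(i) via R2 from anc(i,i), anc(i,i)
round 2: derive reach(j) via R2 from anc(j,h), anc(h,f)
round 3: derive anc(g,e) via R1 from anc(g,f), knows(f,e)
round 3: derive anc(j,e) via R1 from anc(j,f), knows(f,e)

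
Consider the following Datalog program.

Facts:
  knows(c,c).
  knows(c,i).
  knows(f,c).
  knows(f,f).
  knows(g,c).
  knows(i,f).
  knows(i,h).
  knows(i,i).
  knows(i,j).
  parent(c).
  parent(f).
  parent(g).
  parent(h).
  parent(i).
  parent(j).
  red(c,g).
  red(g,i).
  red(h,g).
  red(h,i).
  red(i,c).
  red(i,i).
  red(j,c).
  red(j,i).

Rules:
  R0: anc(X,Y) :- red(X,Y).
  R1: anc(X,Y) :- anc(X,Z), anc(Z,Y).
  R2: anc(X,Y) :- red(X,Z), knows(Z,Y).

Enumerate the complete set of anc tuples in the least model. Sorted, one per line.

anc(c,c)
anc(c,f)
anc(c,g)
anc(c,h)
anc(c,i)
anc(c,j)
anc(g,c)
anc(g,f)
anc(g,g)
anc(g,h)
anc(g,i)
anc(g,j)
anc(h,c)
anc(h,f)
anc(h,g)
anc(h,h)
anc(h,i)
anc(h,j)
anc(i,c)
anc(i,f)
anc(i,g)
anc(i,h)
anc(i,i)
anc(i,j)
anc(j,c)
anc(j,f)
anc(j,g)
anc(j,h)
anc(j,i)
anc(j,j)

round 1: derive anc(c,g) via R0 from red(c,g)
round 1: derive anc(g,i) via R0 from red(g,i)
round 1: derive anc(h,g) via R0 from red(h,g)
round 1: derive anc(h,i) via R0 from red(h,i)
round 1: derive anc(i,c) via R0 from red(i,c)
round 1: derive anc(i,i) via R0 from red(i,i)
round 1: derive anc(j,c) via R0 from red(j,c)
round 1: derive anc(j,i) via R0 from red(j,i)
round 1: derive anc(c,c) via R2 from red(c,g), knows(g,c)
round 1: derive anc(g,f) via R2 from red(g,i), knows(i,f)
round 1: derive anc(g,h) via R2 from red(g,i), knows(i,h)
round 1: derive anc(g,j) via R2 from red(g,i), knows(i,j)
round 1: derive anc(h,c) via R2 from red(h,g), knows(g,c)
round 1: derive anc(h,f) via R2 from red(h,i), knows(i,f)
round 1: derive anc(h,h) via R2 from red(h,i), knows(i,h)
round 1: derive anc(h,j) via R2 from red(h,i), knows(i,j)
round 1: derive anc(i,f) via R2 from red(i,i), knows(i,f)
round 1: derive anc(i,h) via R2 from red(i,i), knows(i,h)
round 1: derive anc(i,j) via R2 from red(i,i), knows(i,j)
round 1: derive anc(j,f) via R2 from red(j,i), knows(i,f)
round 1: derive anc(j,h) via R2 from red(j,i), knows(i,h)
round 1: derive anc(j,j) via R2 from red(j,i), knows(i,j)
round 2: derive anc(c,f) via R1 from anc(c,g), anc(g,f)
round 2: derive anc(c,h) via R1 from anc(c,g), anc(g,h)
round 2: derive anc(c,i) via R1 from anc(c,g), anc(g,i)
round 2: derive anc(c,j) via R1 from anc(c,g), anc(g,j)
round 2: derive anc(g,c) via R1 from anc(g,h), anc(h,c)
round 2: derive anc(g,g) via R1 from anc(g,h), anc(h,g)
round 2: derive anc(i,g) via R1 from anc(i,c), anc(c,g)
round 2: derive anc(j,g) via R1 from anc(j,c), anc(c,g)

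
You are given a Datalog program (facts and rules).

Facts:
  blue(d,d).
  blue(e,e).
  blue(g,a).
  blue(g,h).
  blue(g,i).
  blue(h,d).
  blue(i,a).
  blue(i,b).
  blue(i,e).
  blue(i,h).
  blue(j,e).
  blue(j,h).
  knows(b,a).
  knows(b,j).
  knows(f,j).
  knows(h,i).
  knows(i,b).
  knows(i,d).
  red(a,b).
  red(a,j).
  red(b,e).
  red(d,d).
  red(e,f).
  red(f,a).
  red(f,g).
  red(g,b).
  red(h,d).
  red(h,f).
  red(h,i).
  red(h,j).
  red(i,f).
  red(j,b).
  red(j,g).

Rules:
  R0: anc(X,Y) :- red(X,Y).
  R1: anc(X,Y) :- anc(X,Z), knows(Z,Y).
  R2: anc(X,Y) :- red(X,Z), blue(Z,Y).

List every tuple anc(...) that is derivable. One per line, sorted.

round 1: derive anc(a,b) via R0 from red(a,b)
round 1: derive anc(a,j) via R0 from red(a,j)
round 1: derive anc(b,e) via R0 from red(b,e)
round 1: derive anc(d,d) via R0 from red(d,d)
round 1: derive anc(e,f) via R0 from red(e,f)
round 1: derive anc(f,a) via R0 from red(f,a)
round 1: derive anc(f,g) via R0 from red(f,g)
round 1: derive anc(g,b) via R0 from red(g,b)
round 1: derive anc(h,d) via R0 from red(h,d)
round 1: derive anc(h,f) via R0 from red(h,f)
round 1: derive anc(h,i) via R0 from red(h,i)
round 1: derive anc(h,j) via R0 from red(h,j)
round 1: derive anc(i,f) via R0 from red(i,f)
round 1: derive anc(j,b) via R0 from red(j,b)
round 1: derive anc(j,g) via R0 from red(j,g)
round 1: derive anc(a,e) via R2 from red(a,j), blue(j,e)
round 1: derive anc(a,h) via R2 from red(a,j), blue(j,h)
round 1: derive anc(f,h) via R2 from red(f,g), blue(g,h)
round 1: derive anc(f,i) via R2 from red(f,g), blue(g,i)
round 1: derive anc(h,a) via R2 from red(h,i), blue(i,a)
round 1: derive anc(h,b) via R2 from red(h,i), blue(i,b)
round 1: derive anc(h,e) via R2 from red(h,i), blue(i,e)
round 1: derive anc(h,h) via R2 from red(h,i), blue(i,h)
round 1: derive anc(j,a) via R2 from red(j,g), blue(g,a)
round 1: derive anc(j,h) via R2 from red(j,g), blue(g,h)
round 1: derive anc(j,i) via R2 from red(j,g), blue(g,i)
round 2: derive anc(a,a) via R1 from anc(a,b), knows(b,a)
round 2: derive anc(a,i) via R1 from anc(a,h), knows(h,i)
round 2: derive anc(e,j) via R1 from anc(e,f), knows(f,j)
round 2: derive anc(f,b) via R1 from anc(f,i), knows(i,b)
round 2: derive anc(f,d) via R1 from anc(f,i), knows(i,d)
round 2: derive anc(g,a) via R1 from anc(g,b), knows(b,a)
round 2: derive anc(g,j) via R1 from anc(g,b), knows(b,j)
round 2: derive anc(i,j) via R1 from anc(i,f), knows(f,j)
round 2: derive anc(j,d) via R1 from anc(j,i), knows(i,d)
round 2: derive anc(j,j) via R1 from anc(j,b), knows(b,j)
round 3: derive anc(a,d) via R1 from anc(a,i), knows(i,d)
round 3: derive anc(f,j) via R1 from anc(f,b), knows(b,j)

anc(a,a)
anc(a,b)
anc(a,d)
anc(a,e)
anc(a,h)
anc(a,i)
anc(a,j)
anc(b,e)
anc(d,d)
anc(e,f)
anc(e,j)
anc(f,a)
anc(f,b)
anc(f,d)
anc(f,g)
anc(f,h)
anc(f,i)
anc(f,j)
anc(g,a)
anc(g,b)
anc(g,j)
anc(h,a)
anc(h,b)
anc(h,d)
anc(h,e)
anc(h,f)
anc(h,h)
anc(h,i)
anc(h,j)
anc(i,f)
anc(i,j)
anc(j,a)
anc(j,b)
anc(j,d)
anc(j,g)
anc(j,h)
anc(j,i)
anc(j,j)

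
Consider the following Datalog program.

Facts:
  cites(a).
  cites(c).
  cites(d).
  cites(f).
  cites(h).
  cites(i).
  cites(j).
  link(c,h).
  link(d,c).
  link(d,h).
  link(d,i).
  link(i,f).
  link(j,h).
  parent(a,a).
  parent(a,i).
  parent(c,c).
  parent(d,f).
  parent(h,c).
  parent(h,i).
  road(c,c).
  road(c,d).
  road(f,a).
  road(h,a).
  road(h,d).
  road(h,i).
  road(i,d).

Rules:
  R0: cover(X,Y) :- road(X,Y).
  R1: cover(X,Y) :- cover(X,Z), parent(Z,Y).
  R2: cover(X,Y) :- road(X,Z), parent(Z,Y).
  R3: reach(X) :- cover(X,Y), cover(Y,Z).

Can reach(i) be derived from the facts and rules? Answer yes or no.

round 1: derive cover(c,c) via R0 from road(c,c)
round 1: derive cover(c,d) via R0 from road(c,d)
round 1: derive cover(f,a) via R0 from road(f,a)
round 1: derive cover(h,a) via R0 from road(h,a)
round 1: derive cover(h,d) via R0 from road(h,d)
round 1: derive cover(h,i) via R0 from road(h,i)
round 1: derive cover(i,d) via R0 from road(i,d)
round 1: derive cover(c,f) via R2 from road(c,d), parent(d,f)
round 1: derive cover(f,i) via R2 from road(f,a), parent(a,i)
round 1: derive cover(h,f) via R2 from road(h,d), parent(d,f)
round 1: derive cover(i,f) via R2 from road(i,d), parent(d,f)
round 2: derive reach(c) via R3 from cover(c,c), cover(c,c)
round 2: derive reach(f) via R3 from cover(f,i), cover(i,d)
round 2: derive reach(h) via R3 from cover(h,f), cover(f,a)
round 2: derive reach(i) via R3 from cover(i,f), cover(f,a)

yes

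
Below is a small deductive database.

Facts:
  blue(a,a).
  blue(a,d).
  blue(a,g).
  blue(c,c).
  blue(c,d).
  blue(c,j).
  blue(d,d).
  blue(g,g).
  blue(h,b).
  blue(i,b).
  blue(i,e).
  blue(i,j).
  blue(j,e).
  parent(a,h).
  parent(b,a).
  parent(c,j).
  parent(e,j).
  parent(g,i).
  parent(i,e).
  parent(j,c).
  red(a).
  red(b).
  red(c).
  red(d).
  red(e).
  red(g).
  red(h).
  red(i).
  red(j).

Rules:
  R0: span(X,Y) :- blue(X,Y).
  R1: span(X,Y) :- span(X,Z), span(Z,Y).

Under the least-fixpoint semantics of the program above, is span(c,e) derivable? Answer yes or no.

yes

round 1: derive span(a,a) via R0 from blue(a,a)
round 1: derive span(a,d) via R0 from blue(a,d)
round 1: derive span(a,g) via R0 from blue(a,g)
round 1: derive span(c,c) via R0 from blue(c,c)
round 1: derive span(c,d) via R0 from blue(c,d)
round 1: derive span(c,j) via R0 from blue(c,j)
round 1: derive span(d,d) via R0 from blue(d,d)
round 1: derive span(g,g) via R0 from blue(g,g)
round 1: derive span(h,b) via R0 from blue(h,b)
round 1: derive span(i,b) via R0 from blue(i,b)
round 1: derive span(i,e) via R0 from blue(i,e)
round 1: derive span(i,j) via R0 from blue(i,j)
round 1: derive span(j,e) via R0 from blue(j,e)
round 2: derive span(c,e) via R1 from span(c,j), span(j,e)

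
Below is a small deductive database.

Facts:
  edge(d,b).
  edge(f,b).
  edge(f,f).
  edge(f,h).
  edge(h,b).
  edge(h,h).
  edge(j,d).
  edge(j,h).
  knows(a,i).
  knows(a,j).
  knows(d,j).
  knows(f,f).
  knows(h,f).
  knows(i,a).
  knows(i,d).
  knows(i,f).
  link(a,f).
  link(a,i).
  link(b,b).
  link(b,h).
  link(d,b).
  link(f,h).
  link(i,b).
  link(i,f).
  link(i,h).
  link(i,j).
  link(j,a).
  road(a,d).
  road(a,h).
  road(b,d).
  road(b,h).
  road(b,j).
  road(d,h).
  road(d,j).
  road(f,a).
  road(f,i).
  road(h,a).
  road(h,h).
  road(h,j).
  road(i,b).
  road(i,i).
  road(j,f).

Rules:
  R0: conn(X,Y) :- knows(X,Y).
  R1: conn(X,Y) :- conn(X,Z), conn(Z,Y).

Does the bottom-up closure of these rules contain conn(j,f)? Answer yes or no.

round 1: derive conn(a,i) via R0 from knows(a,i)
round 1: derive conn(a,j) via R0 from knows(a,j)
round 1: derive conn(d,j) via R0 from knows(d,j)
round 1: derive conn(f,f) via R0 from knows(f,f)
round 1: derive conn(h,f) via R0 from knows(h,f)
round 1: derive conn(i,a) via R0 from knows(i,a)
round 1: derive conn(i,d) via R0 from knows(i,d)
round 1: derive conn(i,f) via R0 from knows(i,f)
round 2: derive conn(a,a) via R1 from conn(a,i), conn(i,a)
round 2: derive conn(a,d) via R1 from conn(a,i), conn(i,d)
round 2: derive conn(a,f) via R1 from conn(a,i), conn(i,f)
round 2: derive conn(i,i) via R1 from conn(i,a), conn(a,i)
round 2: derive conn(i,j) via R1 from conn(i,a), conn(a,j)

no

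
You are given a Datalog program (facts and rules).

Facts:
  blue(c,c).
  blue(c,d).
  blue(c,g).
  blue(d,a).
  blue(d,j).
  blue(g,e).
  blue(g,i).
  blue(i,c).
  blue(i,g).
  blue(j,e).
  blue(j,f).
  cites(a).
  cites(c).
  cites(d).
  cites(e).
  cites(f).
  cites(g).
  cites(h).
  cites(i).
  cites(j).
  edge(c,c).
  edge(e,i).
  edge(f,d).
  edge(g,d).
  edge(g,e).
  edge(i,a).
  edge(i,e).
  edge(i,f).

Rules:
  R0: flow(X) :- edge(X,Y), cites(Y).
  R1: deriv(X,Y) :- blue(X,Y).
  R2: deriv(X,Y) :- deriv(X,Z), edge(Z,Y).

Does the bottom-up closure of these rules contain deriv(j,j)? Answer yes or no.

round 1: derive deriv(c,c) via R1 from blue(c,c)
round 1: derive deriv(c,d) via R1 from blue(c,d)
round 1: derive deriv(c,g) via R1 from blue(c,g)
round 1: derive deriv(d,a) via R1 from blue(d,a)
round 1: derive deriv(d,j) via R1 from blue(d,j)
round 1: derive deriv(g,e) via R1 from blue(g,e)
round 1: derive deriv(g,i) via R1 from blue(g,i)
round 1: derive deriv(i,c) via R1 from blue(i,c)
round 1: derive deriv(i,g) via R1 from blue(i,g)
round 1: derive deriv(j,e) via R1 from blue(j,e)
round 1: derive deriv(j,f) via R1 from blue(j,f)
round 2: derive deriv(c,e) via R2 from deriv(c,g), edge(g,e)
round 2: derive deriv(g,a) via R2 from deriv(g,i), edge(i,a)
round 2: derive deriv(g,f) via R2 from deriv(g,i), edge(i,f)
round 2: derive deriv(i,d) via R2 from deriv(i,g), edge(g,d)
round 2: derive deriv(i,e) via R2 from deriv(i,g), edge(g,e)
round 2: derive deriv(j,d) via R2 from deriv(j,f), edge(f,d)
round 2: derive deriv(j,i) via R2 from deriv(j,e), edge(e,i)
round 3: derive deriv(c,i) via R2 from deriv(c,e), edge(e,i)
round 3: derive deriv(g,d) via R2 from deriv(g,f), edge(f,d)
round 3: derive deriv(i,i) via R2 from deriv(i,e), edge(e,i)
round 3: derive deriv(j,a) via R2 from deriv(j,i), edge(i,a)
round 4: derive deriv(c,a) via R2 from deriv(c,i), edge(i,a)
round 4: derive deriv(c,f) via R2 from deriv(c,i), edge(i,f)
round 4: derive deriv(i,a) via R2 from deriv(i,i), edge(i,a)
round 4: derive deriv(i,f) via R2 from deriv(i,i), edge(i,f)

no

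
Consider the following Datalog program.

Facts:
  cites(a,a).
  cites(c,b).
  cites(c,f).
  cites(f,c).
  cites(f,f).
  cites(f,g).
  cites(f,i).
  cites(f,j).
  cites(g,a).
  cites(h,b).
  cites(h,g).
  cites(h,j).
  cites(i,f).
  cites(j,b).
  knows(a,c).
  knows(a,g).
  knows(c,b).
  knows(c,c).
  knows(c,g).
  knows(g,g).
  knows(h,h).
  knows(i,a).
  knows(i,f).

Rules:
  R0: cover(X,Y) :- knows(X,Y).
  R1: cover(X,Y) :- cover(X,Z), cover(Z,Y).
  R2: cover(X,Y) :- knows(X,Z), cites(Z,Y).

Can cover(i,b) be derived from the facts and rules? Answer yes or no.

round 1: derive cover(a,c) via R0 from knows(a,c)
round 1: derive cover(a,g) via R0 from knows(a,g)
round 1: derive cover(c,b) via R0 from knows(c,b)
round 1: derive cover(c,c) via R0 from knows(c,c)
round 1: derive cover(c,g) via R0 from knows(c,g)
round 1: derive cover(g,g) via R0 from knows(g,g)
round 1: derive cover(h,h) via R0 from knows(h,h)
round 1: derive cover(i,a) via R0 from knows(i,a)
round 1: derive cover(i,f) via R0 from knows(i,f)
round 1: derive cover(a,a) via R2 from knows(a,g), cites(g,a)
round 1: derive cover(a,b) via R2 from knows(a,c), cites(c,b)
round 1: derive cover(a,f) via R2 from knows(a,c), cites(c,f)
round 1: derive cover(c,a) via R2 from knows(c,g), cites(g,a)
round 1: derive cover(c,f) via R2 from knows(c,c), cites(c,f)
round 1: derive cover(g,a) via R2 from knows(g,g), cites(g,a)
round 1: derive cover(h,b) via R2 from knows(h,h), cites(h,b)
round 1: derive cover(h,g) via R2 from knows(h,h), cites(h,g)
round 1: derive cover(h,j) via R2 from knows(h,h), cites(h,j)
round 1: derive cover(i,c) via R2 from knows(i,f), cites(f,c)
round 1: derive cover(i,g) via R2 from knows(i,f), cites(f,g)
round 1: derive cover(i,i) via R2 from knows(i,f), cites(f,i)
round 1: derive cover(i,j) via R2 from knows(i,f), cites(f,j)
round 2: derive cover(g,b) via R1 from cover(g,a), cover(a,b)
round 2: derive cover(g,c) via R1 from cover(g,a), cover(a,c)
round 2: derive cover(g,f) via R1 from cover(g,a), cover(a,f)
round 2: derive cover(h,a) via R1 from cover(h,g), cover(g,a)
round 2: derive cover(i,b) via R1 from cover(i,a), cover(a,b)
round 3: derive cover(h,c) via R1 from cover(h,a), cover(a,c)
round 3: derive cover(h,f) via R1 from cover(h,a), cover(a,f)

yes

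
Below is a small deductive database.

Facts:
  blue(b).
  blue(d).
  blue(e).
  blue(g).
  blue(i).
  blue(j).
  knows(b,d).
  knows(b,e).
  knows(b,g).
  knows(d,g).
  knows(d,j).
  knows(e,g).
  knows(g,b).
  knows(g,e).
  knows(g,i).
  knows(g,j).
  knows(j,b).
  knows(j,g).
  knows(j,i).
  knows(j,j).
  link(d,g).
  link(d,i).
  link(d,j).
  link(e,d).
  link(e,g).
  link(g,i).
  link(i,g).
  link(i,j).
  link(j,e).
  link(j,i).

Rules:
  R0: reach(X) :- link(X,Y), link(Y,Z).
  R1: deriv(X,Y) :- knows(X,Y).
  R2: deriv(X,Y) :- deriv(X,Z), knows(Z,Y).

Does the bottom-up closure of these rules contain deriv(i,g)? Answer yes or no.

no

round 1: derive deriv(b,d) via R1 from knows(b,d)
round 1: derive deriv(b,e) via R1 from knows(b,e)
round 1: derive deriv(b,g) via R1 from knows(b,g)
round 1: derive deriv(d,g) via R1 from knows(d,g)
round 1: derive deriv(d,j) via R1 from knows(d,j)
round 1: derive deriv(e,g) via R1 from knows(e,g)
round 1: derive deriv(g,b) via R1 from knows(g,b)
round 1: derive deriv(g,e) via R1 from knows(g,e)
round 1: derive deriv(g,i) via R1 from knows(g,i)
round 1: derive deriv(g,j) via R1 from knows(g,j)
round 1: derive deriv(j,b) via R1 from knows(j,b)
round 1: derive deriv(j,g) via R1 from knows(j,g)
round 1: derive deriv(j,i) via R1 from knows(j,i)
round 1: derive deriv(j,j) via R1 from knows(j,j)
round 2: derive deriv(b,b) via R2 from deriv(b,g), knows(g,b)
round 2: derive deriv(b,i) via R2 from deriv(b,g), knows(g,i)
round 2: derive deriv(b,j) via R2 from deriv(b,d), knows(d,j)
round 2: derive deriv(d,b) via R2 from deriv(d,g), knows(g,b)
round 2: derive deriv(d,e) via R2 from deriv(d,g), knows(g,e)
round 2: derive deriv(d,i) via R2 from deriv(d,g), knows(g,i)
round 2: derive deriv(e,b) via R2 from deriv(e,g), knows(g,b)
round 2: derive deriv(e,e) via R2 from deriv(e,g), knows(g,e)
round 2: derive deriv(e,i) via R2 from deriv(e,g), knows(g,i)
round 2: derive deriv(e,j) via R2 from deriv(e,g), knows(g,j)
round 2: derive deriv(g,d) via R2 from deriv(g,b), knows(b,d)
round 2: derive deriv(g,g) via R2 from deriv(g,b), knows(b,g)
round 2: derive deriv(j,d) via R2 from deriv(j,b), knows(b,d)
round 2: derive deriv(j,e) via R2 from deriv(j,b), knows(b,e)
round 3: derive deriv(d,d) via R2 from deriv(d,b), knows(b,d)
round 3: derive deriv(e,d) via R2 from deriv(e,b), knows(b,d)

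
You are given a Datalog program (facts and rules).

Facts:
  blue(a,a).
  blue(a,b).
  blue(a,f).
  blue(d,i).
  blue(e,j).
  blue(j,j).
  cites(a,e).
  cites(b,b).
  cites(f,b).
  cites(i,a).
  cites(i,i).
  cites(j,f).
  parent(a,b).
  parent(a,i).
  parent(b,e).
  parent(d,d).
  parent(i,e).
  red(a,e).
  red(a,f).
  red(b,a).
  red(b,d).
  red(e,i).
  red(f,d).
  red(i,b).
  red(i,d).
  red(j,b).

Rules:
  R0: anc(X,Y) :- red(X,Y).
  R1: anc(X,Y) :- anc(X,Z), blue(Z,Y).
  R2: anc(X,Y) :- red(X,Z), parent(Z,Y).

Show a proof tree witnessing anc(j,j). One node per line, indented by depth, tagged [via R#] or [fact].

anc(j,j)  [via R1]
  anc(j,e)  [via R2]
    red(j,b)  [fact]
    parent(b,e)  [fact]
  blue(e,j)  [fact]

round 1: derive anc(a,e) via R0 from red(a,e)
round 1: derive anc(a,f) via R0 from red(a,f)
round 1: derive anc(b,a) via R0 from red(b,a)
round 1: derive anc(b,d) via R0 from red(b,d)
round 1: derive anc(e,i) via R0 from red(e,i)
round 1: derive anc(f,d) via R0 from red(f,d)
round 1: derive anc(i,b) via R0 from red(i,b)
round 1: derive anc(i,d) via R0 from red(i,d)
round 1: derive anc(j,b) via R0 from red(j,b)
round 1: derive anc(b,b) via R2 from red(b,a), parent(a,b)
round 1: derive anc(b,i) via R2 from red(b,a), parent(a,i)
round 1: derive anc(e,e) via R2 from red(e,i), parent(i,e)
round 1: derive anc(i,e) via R2 from red(i,b), parent(b,e)
round 1: derive anc(j,e) via R2 from red(j,b), parent(b,e)
round 2: derive anc(a,j) via R1 from anc(a,e), blue(e,j)
round 2: derive anc(b,f) via R1 from anc(b,a), blue(a,f)
round 2: derive anc(e,j) via R1 from anc(e,e), blue(e,j)
round 2: derive anc(f,i) via R1 from anc(f,d), blue(d,i)
round 2: derive anc(i,i) via R1 from anc(i,d), blue(d,i)
round 2: derive anc(i,j) via R1 from anc(i,e), blue(e,j)
round 2: derive anc(j,j) via R1 from anc(j,e), blue(e,j)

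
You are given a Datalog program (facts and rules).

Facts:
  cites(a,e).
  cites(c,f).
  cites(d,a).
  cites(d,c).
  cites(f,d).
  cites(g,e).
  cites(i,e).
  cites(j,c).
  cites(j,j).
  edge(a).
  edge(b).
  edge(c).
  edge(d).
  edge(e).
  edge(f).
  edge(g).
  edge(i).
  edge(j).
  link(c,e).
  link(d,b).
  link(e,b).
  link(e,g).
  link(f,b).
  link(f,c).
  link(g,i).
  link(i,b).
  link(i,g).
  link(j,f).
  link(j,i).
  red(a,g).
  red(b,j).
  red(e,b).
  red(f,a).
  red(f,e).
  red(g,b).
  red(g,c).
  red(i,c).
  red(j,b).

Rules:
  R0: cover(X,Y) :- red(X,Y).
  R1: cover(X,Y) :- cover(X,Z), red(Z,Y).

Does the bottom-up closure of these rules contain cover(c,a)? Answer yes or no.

no

round 1: derive cover(a,g) via R0 from red(a,g)
round 1: derive cover(b,j) via R0 from red(b,j)
round 1: derive cover(e,b) via R0 from red(e,b)
round 1: derive cover(f,a) via R0 from red(f,a)
round 1: derive cover(f,e) via R0 from red(f,e)
round 1: derive cover(g,b) via R0 from red(g,b)
round 1: derive cover(g,c) via R0 from red(g,c)
round 1: derive cover(i,c) via R0 from red(i,c)
round 1: derive cover(j,b) via R0 from red(j,b)
round 2: derive cover(a,b) via R1 from cover(a,g), red(g,b)
round 2: derive cover(a,c) via R1 from cover(a,g), red(g,c)
round 2: derive cover(b,b) via R1 from cover(b,j), red(j,b)
round 2: derive cover(e,j) via R1 from cover(e,b), red(b,j)
round 2: derive cover(f,b) via R1 from cover(f,e), red(e,b)
round 2: derive cover(f,g) via R1 from cover(f,a), red(a,g)
round 2: derive cover(g,j) via R1 from cover(g,b), red(b,j)
round 2: derive cover(j,j) via R1 from cover(j,b), red(b,j)
round 3: derive cover(a,j) via R1 from cover(a,b), red(b,j)
round 3: derive cover(f,c) via R1 from cover(f,g), red(g,c)
round 3: derive cover(f,j) via R1 from cover(f,b), red(b,j)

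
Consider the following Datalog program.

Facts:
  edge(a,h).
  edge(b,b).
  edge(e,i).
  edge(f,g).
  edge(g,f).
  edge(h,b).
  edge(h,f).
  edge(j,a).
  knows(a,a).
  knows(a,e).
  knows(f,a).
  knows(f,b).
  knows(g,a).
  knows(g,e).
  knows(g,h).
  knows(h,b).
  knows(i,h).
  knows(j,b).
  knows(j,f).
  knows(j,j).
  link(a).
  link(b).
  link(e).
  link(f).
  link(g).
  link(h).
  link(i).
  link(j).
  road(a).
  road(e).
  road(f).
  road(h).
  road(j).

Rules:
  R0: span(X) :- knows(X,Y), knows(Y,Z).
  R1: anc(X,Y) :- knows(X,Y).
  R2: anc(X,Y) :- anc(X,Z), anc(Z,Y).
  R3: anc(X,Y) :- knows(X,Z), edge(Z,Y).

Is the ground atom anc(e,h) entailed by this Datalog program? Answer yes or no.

round 1: derive anc(a,a) via R1 from knows(a,a)
round 1: derive anc(a,e) via R1 from knows(a,e)
round 1: derive anc(f,a) via R1 from knows(f,a)
round 1: derive anc(f,b) via R1 from knows(f,b)
round 1: derive anc(g,a) via R1 from knows(g,a)
round 1: derive anc(g,e) via R1 from knows(g,e)
round 1: derive anc(g,h) via R1 from knows(g,h)
round 1: derive anc(h,b) via R1 from knows(h,b)
round 1: derive anc(i,h) via R1 from knows(i,h)
round 1: derive anc(j,b) via R1 from knows(j,b)
round 1: derive anc(j,f) via R1 from knows(j,f)
round 1: derive anc(j,j) via R1 from knows(j,j)
round 1: derive anc(a,h) via R3 from knows(a,a), edge(a,h)
round 1: derive anc(a,i) via R3 from knows(a,e), edge(e,i)
round 1: derive anc(f,h) via R3 from knows(f,a), edge(a,h)
round 1: derive anc(g,b) via R3 from knows(g,h), edge(h,b)
round 1: derive anc(g,f) via R3 from knows(g,h), edge(h,f)
round 1: derive anc(g,i) via R3 from knows(g,e), edge(e,i)
round 1: derive anc(i,b) via R3 from knows(i,h), edge(h,b)
round 1: derive anc(i,f) via R3 from knows(i,h), edge(h,f)
round 1: derive anc(j,a) via R3 from knows(j,j), edge(j,a)
round 1: derive anc(j,g) via R3 from knows(j,f), edge(f,g)
round 2: derive anc(a,b) via R2 from anc(a,h), anc(h,b)
round 2: derive anc(a,f) via R2 from anc(a,i), anc(i,f)
round 2: derive anc(f,e) via R2 from anc(f,a), anc(a,e)
round 2: derive anc(f,i) via R2 from anc(f,a), anc(a,i)
round 2: derive anc(i,a) via R2 from anc(i,f), anc(f,a)
round 2: derive anc(j,e) via R2 from anc(j,a), anc(a,e)
round 2: derive anc(j,h) via R2 from anc(j,a), anc(a,h)
round 2: derive anc(j,i) via R2 from anc(j,a), anc(a,i)
round 3: derive anc(f,f) via R2 from anc(f,a), anc(a,f)
round 3: derive anc(i,e) via R2 from anc(i,a), anc(a,e)
round 3: derive anc(i,i) via R2 from anc(i,a), anc(a,i)

no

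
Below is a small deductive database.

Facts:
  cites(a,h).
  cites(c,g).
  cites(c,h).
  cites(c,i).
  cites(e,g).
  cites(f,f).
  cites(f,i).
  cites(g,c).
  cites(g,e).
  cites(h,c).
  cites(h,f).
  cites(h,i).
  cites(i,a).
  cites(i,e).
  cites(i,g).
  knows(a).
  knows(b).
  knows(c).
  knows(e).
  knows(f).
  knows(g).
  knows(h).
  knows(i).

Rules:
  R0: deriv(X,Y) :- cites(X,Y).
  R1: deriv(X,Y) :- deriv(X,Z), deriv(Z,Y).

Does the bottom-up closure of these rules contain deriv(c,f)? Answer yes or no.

round 1: derive deriv(a,h) via R0 from cites(a,h)
round 1: derive deriv(c,g) via R0 from cites(c,g)
round 1: derive deriv(c,h) via R0 from cites(c,h)
round 1: derive deriv(c,i) via R0 from cites(c,i)
round 1: derive deriv(e,g) via R0 from cites(e,g)
round 1: derive deriv(f,f) via R0 from cites(f,f)
round 1: derive deriv(f,i) via R0 from cites(f,i)
round 1: derive deriv(g,c) via R0 from cites(g,c)
round 1: derive deriv(g,e) via R0 from cites(g,e)
round 1: derive deriv(h,c) via R0 from cites(h,c)
round 1: derive deriv(h,f) via R0 from cites(h,f)
round 1: derive deriv(h,i) via R0 from cites(h,i)
round 1: derive deriv(i,a) via R0 from cites(i,a)
round 1: derive deriv(i,e) via R0 from cites(i,e)
round 1: derive deriv(i,g) via R0 from cites(i,g)
round 2: derive deriv(a,c) via R1 from deriv(a,h), deriv(h,c)
round 2: derive deriv(a,f) via R1 from deriv(a,h), deriv(h,f)
round 2: derive deriv(a,i) via R1 from deriv(a,h), deriv(h,i)
round 2: derive deriv(c,a) via R1 from deriv(c,i), deriv(i,a)
round 2: derive deriv(c,c) via R1 from deriv(c,g), deriv(g,c)
round 2: derive deriv(c,e) via R1 from deriv(c,g), deriv(g,e)
round 2: derive deriv(c,f) via R1 from deriv(c,h), deriv(h,f)
round 2: derive deriv(e,c) via R1 from deriv(e,g), deriv(g,c)
round 2: derive deriv(e,e) via R1 from deriv(e,g), deriv(g,e)
round 2: derive deriv(f,a) via R1 from deriv(f,i), deriv(i,a)
round 2: derive deriv(f,e) via R1 from deriv(f,i), deriv(i,e)
round 2: derive deriv(f,g) via R1 from deriv(f,i), deriv(i,g)
round 2: derive deriv(g,g) via R1 from deriv(g,c), deriv(c,g)
round 2: derive deriv(g,h) via R1 from deriv(g,c), deriv(c,h)
round 2: derive deriv(g,i) via R1 from deriv(g,c), deriv(c,i)
round 2: derive deriv(h,a) via R1 from deriv(h,i), deriv(i,a)
round 2: derive deriv(h,e) via R1 from deriv(h,i), deriv(i,e)
round 2: derive deriv(h,g) via R1 from deriv(h,c), deriv(c,g)
round 2: derive deriv(h,h) via R1 from deriv(h,c), deriv(c,h)
round 2: derive deriv(i,c) via R1 from deriv(i,g), deriv(g,c)
round 2: derive deriv(i,h) via R1 from deriv(i,a), deriv(a,h)
round 3: derive deriv(a,a) via R1 from deriv(a,c), deriv(c,a)
round 3: derive deriv(a,e) via R1 from deriv(a,c), deriv(c,e)
round 3: derive deriv(a,g) via R1 from deriv(a,c), deriv(c,g)
round 3: derive deriv(e,a) via R1 from deriv(e,c), deriv(c,a)
round 3: derive deriv(e,f) via R1 from deriv(e,c), deriv(c,f)
round 3: derive deriv(e,h) via R1 from deriv(e,c), deriv(c,h)
round 3: derive deriv(e,i) via R1 from deriv(e,c), deriv(c,i)
round 3: derive deriv(f,c) via R1 from deriv(f,a), deriv(a,c)
round 3: derive deriv(f,h) via R1 from deriv(f,a), deriv(a,h)
round 3: derive deriv(g,a) via R1 from deriv(g,c), deriv(c,a)
round 3: derive deriv(g,f) via R1 from deriv(g,c), deriv(c,f)
round 3: derive deriv(i,f) via R1 from deriv(i,a), deriv(a,f)
round 3: derive deriv(i,i) via R1 from deriv(i,a), deriv(a,i)

yes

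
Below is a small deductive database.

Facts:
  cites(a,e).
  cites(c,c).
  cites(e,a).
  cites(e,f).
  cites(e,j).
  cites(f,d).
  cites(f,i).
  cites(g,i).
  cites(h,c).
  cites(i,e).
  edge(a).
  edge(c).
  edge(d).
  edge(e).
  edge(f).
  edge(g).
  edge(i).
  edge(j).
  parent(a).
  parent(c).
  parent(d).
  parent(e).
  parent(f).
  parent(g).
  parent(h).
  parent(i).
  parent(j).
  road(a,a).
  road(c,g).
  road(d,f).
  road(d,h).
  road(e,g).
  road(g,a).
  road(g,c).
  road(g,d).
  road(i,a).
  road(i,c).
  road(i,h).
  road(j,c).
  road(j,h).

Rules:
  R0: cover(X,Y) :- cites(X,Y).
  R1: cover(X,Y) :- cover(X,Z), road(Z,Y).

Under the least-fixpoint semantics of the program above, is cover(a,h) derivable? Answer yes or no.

round 1: derive cover(a,e) via R0 from cites(a,e)
round 1: derive cover(c,c) via R0 from cites(c,c)
round 1: derive cover(e,a) via R0 from cites(e,a)
round 1: derive cover(e,f) via R0 from cites(e,f)
round 1: derive cover(e,j) via R0 from cites(e,j)
round 1: derive cover(f,d) via R0 from cites(f,d)
round 1: derive cover(f,i) via R0 from cites(f,i)
round 1: derive cover(g,i) via R0 from cites(g,i)
round 1: derive cover(h,c) via R0 from cites(h,c)
round 1: derive cover(i,e) via R0 from cites(i,e)
round 2: derive cover(a,g) via R1 from cover(a,e), road(e,g)
round 2: derive cover(c,g) via R1 from cover(c,c), road(c,g)
round 2: derive cover(e,c) via R1 from cover(e,j), road(j,c)
round 2: derive cover(e,h) via R1 from cover(e,j), road(j,h)
round 2: derive cover(f,a) via R1 from cover(f,i), road(i,a)
round 2: derive cover(f,c) via R1 from cover(f,i), road(i,c)
round 2: derive cover(f,f) via R1 from cover(f,d), road(d,f)
round 2: derive cover(f,h) via R1 from cover(f,d), road(d,h)
round 2: derive cover(g,a) via R1 from cover(g,i), road(i,a)
round 2: derive cover(g,c) via R1 from cover(g,i), road(i,c)
round 2: derive cover(g,h) via R1 from cover(g,i), road(i,h)
round 2: derive cover(h,g) via R1 from cover(h,c), road(c,g)
round 2: derive cover(i,g) via R1 from cover(i,e), road(e,g)
round 3: derive cover(a,a) via R1 from cover(a,g), road(g,a)
round 3: derive cover(a,c) via R1 from cover(a,g), road(g,c)
round 3: derive cover(a,d) via R1 from cover(a,g), road(g,d)
round 3: derive cover(c,a) via R1 from cover(c,g), road(g,a)
round 3: derive cover(c,d) via R1 from cover(c,g), road(g,d)
round 3: derive cover(e,g) via R1 from cover(e,c), road(c,g)
round 3: derive cover(f,g) via R1 from cover(f,c), road(c,g)
round 3: derive cover(g,g) via R1 from cover(g,c), road(c,g)
round 3: derive cover(h,a) via R1 from cover(h,g), road(g,a)
round 3: derive cover(h,d) via R1 from cover(h,g), road(g,d)
round 3: derive cover(i,a) via R1 from cover(i,g), road(g,a)
round 3: derive cover(i,c) via R1 from cover(i,g), road(g,c)
round 3: derive cover(i,d) via R1 from cover(i,g), road(g,d)
round 4: derive cover(a,f) via R1 from cover(a,d), road(d,f)
round 4: derive cover(a,h) via R1 from cover(a,d), road(d,h)
round 4: derive cover(c,f) via R1 from cover(c,d), road(d,f)
round 4: derive cover(c,h) via R1 from cover(c,d), road(d,h)
round 4: derive cover(e,d) via R1 from cover(e,g), road(g,d)
round 4: derive cover(g,d) via R1 from cover(g,g), road(g,d)
round 4: derive cover(h,f) via R1 from cover(h,d), road(d,f)
round 4: derive cover(h,h) via R1 from cover(h,d), road(d,h)
round 4: derive cover(i,f) via R1 from cover(i,d), road(d,f)
round 4: derive cover(i,h) via R1 from cover(i,d), road(d,h)
round 5: derive cover(g,f) via R1 from cover(g,d), road(d,f)

yes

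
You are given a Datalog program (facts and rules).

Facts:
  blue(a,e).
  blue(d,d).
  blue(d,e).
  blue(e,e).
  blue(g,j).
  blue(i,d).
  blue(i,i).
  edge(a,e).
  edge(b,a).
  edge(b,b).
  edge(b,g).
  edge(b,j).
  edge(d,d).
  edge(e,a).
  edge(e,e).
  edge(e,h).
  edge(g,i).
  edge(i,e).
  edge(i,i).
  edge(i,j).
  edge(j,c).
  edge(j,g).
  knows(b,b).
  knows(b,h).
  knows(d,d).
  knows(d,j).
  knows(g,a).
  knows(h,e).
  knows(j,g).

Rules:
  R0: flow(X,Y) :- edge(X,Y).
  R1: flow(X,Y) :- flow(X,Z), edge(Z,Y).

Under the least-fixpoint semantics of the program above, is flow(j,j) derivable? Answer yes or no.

yes

round 1: derive flow(a,e) via R0 from edge(a,e)
round 1: derive flow(b,a) via R0 from edge(b,a)
round 1: derive flow(b,b) via R0 from edge(b,b)
round 1: derive flow(b,g) via R0 from edge(b,g)
round 1: derive flow(b,j) via R0 from edge(b,j)
round 1: derive flow(d,d) via R0 from edge(d,d)
round 1: derive flow(e,a) via R0 from edge(e,a)
round 1: derive flow(e,e) via R0 from edge(e,e)
round 1: derive flow(e,h) via R0 from edge(e,h)
round 1: derive flow(g,i) via R0 from edge(g,i)
round 1: derive flow(i,e) via R0 from edge(i,e)
round 1: derive flow(i,i) via R0 from edge(i,i)
round 1: derive flow(i,j) via R0 from edge(i,j)
round 1: derive flow(j,c) via R0 from edge(j,c)
round 1: derive flow(j,g) via R0 from edge(j,g)
round 2: derive flow(a,a) via R1 from flow(a,e), edge(e,a)
round 2: derive flow(a,h) via R1 from flow(a,e), edge(e,h)
round 2: derive flow(b,c) via R1 from flow(b,j), edge(j,c)
round 2: derive flow(b,e) via R1 from flow(b,a), edge(a,e)
round 2: derive flow(b,i) via R1 from flow(b,g), edge(g,i)
round 2: derive flow(g,e) via R1 from flow(g,i), edge(i,e)
round 2: derive flow(g,j) via R1 from flow(g,i), edge(i,j)
round 2: derive flow(i,a) via R1 from flow(i,e), edge(e,a)
round 2: derive flow(i,c) via R1 from flow(i,j), edge(j,c)
round 2: derive flow(i,g) via R1 from flow(i,j), edge(j,g)
round 2: derive flow(i,h) via R1 from flow(i,e), edge(e,h)
round 2: derive flow(j,i) via R1 from flow(j,g), edge(g,i)
round 3: derive flow(b,h) via R1 from flow(b,e), edge(e,h)
round 3: derive flow(g,a) via R1 from flow(g,e), edge(e,a)
round 3: derive flow(g,c) via R1 from flow(g,j), edge(j,c)
round 3: derive flow(g,g) via R1 from flow(g,j), edge(j,g)
round 3: derive flow(g,h) via R1 from flow(g,e), edge(e,h)
round 3: derive flow(j,e) via R1 from flow(j,i), edge(i,e)
round 3: derive flow(j,j) via R1 from flow(j,i), edge(i,j)
round 4: derive flow(j,a) via R1 from flow(j,e), edge(e,a)
round 4: derive flow(j,h) via R1 from flow(j,e), edge(e,h)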